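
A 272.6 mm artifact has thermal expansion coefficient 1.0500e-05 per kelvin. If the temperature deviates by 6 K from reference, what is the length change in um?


dL = L * alpha * dT
= 272.6 * 1.0500e-05 * 6
= 0.0171738 mm
dL_um = 0.0171738 * 1000 = 17.1738 um

17.1738


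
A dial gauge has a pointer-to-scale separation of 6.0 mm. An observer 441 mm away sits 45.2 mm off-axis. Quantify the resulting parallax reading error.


error = h * offset / d
= 6.0 * 45.2 / 441
= 0.6150

0.6150


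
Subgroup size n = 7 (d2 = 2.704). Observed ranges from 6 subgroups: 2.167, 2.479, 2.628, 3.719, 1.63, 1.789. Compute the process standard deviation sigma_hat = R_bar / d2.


R_bar = (2.167 + 2.479 + 2.628 + 3.719 + 1.63 + 1.789) / 6
R_bar = 14.412 / 6 = 2.402
sigma_hat = R_bar / d2 = 2.402 / 2.704 = 0.8883

0.8883


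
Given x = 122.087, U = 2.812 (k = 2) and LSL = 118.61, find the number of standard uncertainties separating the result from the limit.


u = U / k = 2.812 / 2 = 1.406
margin = |LSL - x| = |118.61 - 122.087| = 3.477
z = margin / u = 3.477 / 1.406
z = 2.4730

2.4730


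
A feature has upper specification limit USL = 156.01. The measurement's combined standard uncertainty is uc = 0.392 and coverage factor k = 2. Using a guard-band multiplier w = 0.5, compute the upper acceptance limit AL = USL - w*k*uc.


U = k * uc = 2 * 0.392 = 0.784
guard band g = w * U = 0.5 * 0.784 = 0.392
AL = USL - g = 156.01 - 0.392
AL = 155.6180

155.6180


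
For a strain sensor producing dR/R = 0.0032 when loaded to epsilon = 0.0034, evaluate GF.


GF = (dR/R) / epsilon
= 0.0032 / 0.0034
= 0.9412

0.9412


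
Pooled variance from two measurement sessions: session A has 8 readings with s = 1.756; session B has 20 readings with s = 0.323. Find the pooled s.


s_p = sqrt(((n1-1)*s1^2 + (n2-1)*s2^2) / (n1+n2-2))
numerator = (8-1)*1.756^2 + (20-1)*0.323^2 = 21.584752 + 1.982251 = 23.567003
denominator = 8 + 20 - 2 = 26
s_p^2 = 23.567003 / 26 = 0.90642319
s_p = sqrt(0.90642319) = 0.9521

0.9521


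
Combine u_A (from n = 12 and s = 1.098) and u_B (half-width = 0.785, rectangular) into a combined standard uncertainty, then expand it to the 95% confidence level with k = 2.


u_A = s / sqrt(n) = 1.098 / sqrt(12) = 0.3169653
u_B = half_width / sqrt(3) = 0.785 / sqrt(3) = 0.45321996
uc = sqrt(u_A^2 + u_B^2) = sqrt(0.3169653^2 + 0.45321996^2) = 0.55305997
U = k * uc = 2 * 0.55305997
U = 1.1061

1.1061


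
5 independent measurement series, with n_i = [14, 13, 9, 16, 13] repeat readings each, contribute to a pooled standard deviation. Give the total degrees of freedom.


nu = sum_i (n_i - 1)
nu = ((14 - 1) + (13 - 1) + (9 - 1) + (16 - 1) + (13 - 1))
nu = 13 + 12 + 8 + 15 + 12
nu = 60

60


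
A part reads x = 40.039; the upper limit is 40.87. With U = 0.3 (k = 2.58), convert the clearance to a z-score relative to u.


u = U / k = 0.3 / 2.58 = 0.11627907
margin = |USL - x| = |40.87 - 40.039| = 0.831
z = margin / u = 0.831 / 0.11627907
z = 7.1466

7.1466


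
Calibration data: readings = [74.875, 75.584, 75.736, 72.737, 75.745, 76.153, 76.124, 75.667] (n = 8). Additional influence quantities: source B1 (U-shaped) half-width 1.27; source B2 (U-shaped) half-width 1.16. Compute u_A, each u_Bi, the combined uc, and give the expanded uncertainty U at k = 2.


mean = (74.875 + 75.584 + 75.736 + 72.737 + 75.745 + 76.153 + 76.124 + 75.667) / 8 = 75.327625
s = sqrt(sum((x - mean)^2)/(n-1)) = 1.1182601
u_A = s / sqrt(n) = 1.1182601 / sqrt(8) = 0.39536465
u_B1 = 1.27 / sqrt(2) = 0.89802561
u_B2 = 1.16 / sqrt(2) = 0.82024387
uc = sqrt(0.39536465^2 + 0.89802561^2 + 0.82024387^2) = 1.2788914
U = k * uc = 2 * 1.2788914
U = 2.5578

2.5578


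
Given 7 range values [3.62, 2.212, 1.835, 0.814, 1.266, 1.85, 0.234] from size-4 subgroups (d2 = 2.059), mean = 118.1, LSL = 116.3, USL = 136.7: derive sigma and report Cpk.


R_bar = (3.62 + 2.212 + 1.835 + 0.814 + 1.266 + 1.85 + 0.234) / 7 = 1.6901429
sigma = R_bar / d2 = 1.6901429 / 2.059 = 0.82085619
Cp = (USL - LSL)/(6*sigma) = (136.7 - 116.3)/(6*0.82085619) = 4.1420
Cpu = (136.7 - 118.1)/(3*0.82085619) = 7.5531
Cpl = (118.1 - 116.3)/(3*0.82085619) = 0.7309
Cpk = min(Cpu, Cpl) = 0.7309

0.7309


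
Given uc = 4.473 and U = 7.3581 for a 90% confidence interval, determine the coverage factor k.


k = U / uc
k = 7.3581 / 4.473
k = 1.645

1.645


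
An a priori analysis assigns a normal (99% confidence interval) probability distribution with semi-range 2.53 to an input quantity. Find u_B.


u_B = half_width / 2.576
u_B = 2.53 / 2.576
u_B = 0.9821

0.9821


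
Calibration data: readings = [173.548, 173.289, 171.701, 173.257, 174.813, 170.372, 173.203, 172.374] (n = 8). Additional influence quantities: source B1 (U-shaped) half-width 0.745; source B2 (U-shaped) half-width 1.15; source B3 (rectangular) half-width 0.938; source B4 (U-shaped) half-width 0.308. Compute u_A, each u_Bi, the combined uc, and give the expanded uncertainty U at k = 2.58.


mean = (173.548 + 173.289 + 171.701 + 173.257 + 174.813 + 170.372 + 173.203 + 172.374) / 8 = 172.819625
s = sqrt(sum((x - mean)^2)/(n-1)) = 1.3364896
u_A = s / sqrt(n) = 1.3364896 / sqrt(8) = 0.47252043
u_B1 = 0.745 / sqrt(2) = 0.52679455
u_B2 = 1.15 / sqrt(2) = 0.8131728
u_B3 = 0.938 / sqrt(3) = 0.54155455
u_B4 = 0.308 / sqrt(2) = 0.21778889
uc = sqrt(0.47252043^2 + 0.52679455^2 + 0.8131728^2 + 0.54155455^2 + 0.21778889^2) = 1.2258676
U = k * uc = 2.58 * 1.2258676
U = 3.1627

3.1627


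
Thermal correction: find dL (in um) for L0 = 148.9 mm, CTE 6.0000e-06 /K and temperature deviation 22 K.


dL = L * alpha * dT
= 148.9 * 6.0000e-06 * 22
= 0.0196548 mm
dL_um = 0.0196548 * 1000 = 19.6548 um

19.6548


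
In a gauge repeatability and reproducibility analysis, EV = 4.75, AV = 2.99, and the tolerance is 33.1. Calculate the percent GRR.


GRR = sqrt(EV^2 + AV^2) = sqrt(4.75^2 + 2.99^2) = 5.6127177
%GRR = GRR / tol * 100 = 5.6127177 / 33.1 * 100
%GRR = 16.9569

16.9569


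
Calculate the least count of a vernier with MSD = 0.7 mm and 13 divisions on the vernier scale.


LC = MSD / n_div
= 0.7 / 13
= 0.0538

0.0538


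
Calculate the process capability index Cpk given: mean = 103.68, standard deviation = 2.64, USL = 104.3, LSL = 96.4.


Cpu = (USL - mean) / (3*sigma) = (104.3 - 103.68) / (3*2.64) = 0.0783
Cpl = (mean - LSL) / (3*sigma) = (103.68 - 96.4) / (3*2.64) = 0.9192
Cpk = min(Cpu, Cpl) = 0.0783

0.0783


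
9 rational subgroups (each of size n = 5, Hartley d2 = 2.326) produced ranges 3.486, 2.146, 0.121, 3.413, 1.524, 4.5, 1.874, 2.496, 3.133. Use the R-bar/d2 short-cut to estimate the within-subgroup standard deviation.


R_bar = (3.486 + 2.146 + 0.121 + 3.413 + 1.524 + 4.5 + 1.874 + 2.496 + 3.133) / 9
R_bar = 22.693 / 9 = 2.5214444
sigma_hat = R_bar / d2 = 2.5214444 / 2.326 = 1.0840

1.0840


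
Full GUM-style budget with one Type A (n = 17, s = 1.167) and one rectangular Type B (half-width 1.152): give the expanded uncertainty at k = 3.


u_A = s / sqrt(n) = 1.167 / sqrt(17) = 0.28303907
u_B = half_width / sqrt(3) = 1.152 / sqrt(3) = 0.66510751
uc = sqrt(u_A^2 + u_B^2) = sqrt(0.28303907^2 + 0.66510751^2) = 0.72282717
U = k * uc = 3 * 0.72282717
U = 2.1685

2.1685


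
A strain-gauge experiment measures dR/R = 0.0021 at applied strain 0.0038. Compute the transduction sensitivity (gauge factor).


GF = (dR/R) / epsilon
= 0.0021 / 0.0038
= 0.5526

0.5526


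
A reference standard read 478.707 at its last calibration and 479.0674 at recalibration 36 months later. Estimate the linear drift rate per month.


rate = (v2 - v1) / months
= (479.0674 - 478.707) / 36
= 0.3604 / 36
= 0.0100

0.0100


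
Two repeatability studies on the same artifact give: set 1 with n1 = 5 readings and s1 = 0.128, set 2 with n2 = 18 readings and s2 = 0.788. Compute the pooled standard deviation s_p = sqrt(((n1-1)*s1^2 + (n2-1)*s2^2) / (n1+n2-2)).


s_p = sqrt(((n1-1)*s1^2 + (n2-1)*s2^2) / (n1+n2-2))
numerator = (5-1)*0.128^2 + (18-1)*0.788^2 = 0.065536 + 10.556048 = 10.621584
denominator = 5 + 18 - 2 = 21
s_p^2 = 10.621584 / 21 = 0.50578971
s_p = sqrt(0.50578971) = 0.7112

0.7112


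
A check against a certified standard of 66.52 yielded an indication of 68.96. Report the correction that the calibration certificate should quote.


Correction = standard - reading
= 66.52 - 68.96
= -2.4400

-2.4400


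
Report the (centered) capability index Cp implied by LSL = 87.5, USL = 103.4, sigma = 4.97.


Cp = (USL - LSL) / (6 * sigma)
= (103.4 - 87.5) / (6 * 4.97)
= 15.9000 / 29.8200
= 0.5332

0.5332


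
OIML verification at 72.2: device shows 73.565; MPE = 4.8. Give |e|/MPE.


e = indication - reference = 73.565 - 72.2 = 1.3650
|e| = 1.3650
ratio = |e| / MPE = 1.3650 / 4.8
ratio = 0.2844

0.2844


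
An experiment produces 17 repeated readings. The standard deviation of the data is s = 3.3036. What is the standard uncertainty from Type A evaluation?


u_A = s / sqrt(n)
u_A = 3.3036 / sqrt(17)
u_A = 3.3036 / 4.1231056
u_A = 0.8012

0.8012


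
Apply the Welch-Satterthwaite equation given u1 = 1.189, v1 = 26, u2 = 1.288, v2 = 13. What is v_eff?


uc = sqrt(u1^2 + u2^2) = sqrt(1.189^2 + 1.288^2) = 1.7529019
v_eff = uc^4 / (u1^4/v1 + u2^4/v2)
= 1.7529019^4 / (1.189^4/26 + 1.288^4/13)
= 9.4412706 / 0.28856913
v_eff = 32.7175

32.7175


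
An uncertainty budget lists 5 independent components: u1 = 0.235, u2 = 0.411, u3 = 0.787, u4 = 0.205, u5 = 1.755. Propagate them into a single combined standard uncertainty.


uc = sqrt(0.235^2 + 0.411^2 + 0.787^2 + 0.205^2 + 1.755^2)
uc = sqrt(3.965565)
uc = 1.9914

1.9914


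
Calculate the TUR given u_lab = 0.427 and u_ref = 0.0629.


TUR = u_lab / u_ref
= 0.427 / 0.0629
= 6.7886

6.7886


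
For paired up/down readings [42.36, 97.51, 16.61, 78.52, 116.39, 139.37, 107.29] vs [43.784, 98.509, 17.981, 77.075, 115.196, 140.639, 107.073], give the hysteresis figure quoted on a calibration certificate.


|42.36 - 43.784| = 1.4240
|97.51 - 98.509| = 0.9990
|16.61 - 17.981| = 1.3710
|78.52 - 77.075| = 1.4450
|116.39 - 115.196| = 1.1940
|139.37 - 140.639| = 1.2690
|107.29 - 107.073| = 0.2170
hysteresis = max(diffs) = 1.4450

1.4450


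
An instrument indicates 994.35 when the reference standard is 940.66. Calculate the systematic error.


Systematic error = measured - true
= 994.35 - 940.66
= 53.6900

53.6900


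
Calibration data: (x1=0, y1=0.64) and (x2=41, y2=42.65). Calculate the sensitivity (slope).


slope = (y2 - y1) / (x2 - x1)
= (42.65 - 0.64) / (41 - 0)
= 42.0100 / 41
= 1.0246

1.0246


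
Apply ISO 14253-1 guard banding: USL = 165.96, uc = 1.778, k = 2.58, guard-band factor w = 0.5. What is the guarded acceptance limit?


U = k * uc = 2.58 * 1.778 = 4.58724
guard band g = w * U = 0.5 * 4.58724 = 2.29362
AL = USL - g = 165.96 - 2.29362
AL = 163.6664

163.6664


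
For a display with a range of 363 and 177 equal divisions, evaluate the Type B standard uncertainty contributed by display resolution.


resolution = range / divisions
resolution = 363 / 177 = 2.0508475
u_res = resolution / (2*sqrt(3))
u_res = 2.0508475 / 3.4641016
u_res = 0.5920

0.5920


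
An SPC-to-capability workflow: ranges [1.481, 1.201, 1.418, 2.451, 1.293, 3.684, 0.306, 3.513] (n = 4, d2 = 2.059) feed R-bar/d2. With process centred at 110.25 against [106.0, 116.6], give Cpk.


R_bar = (1.481 + 1.201 + 1.418 + 2.451 + 1.293 + 3.684 + 0.306 + 3.513) / 8 = 1.918375
sigma = R_bar / d2 = 1.918375 / 2.059 = 0.93170228
Cp = (USL - LSL)/(6*sigma) = (116.6 - 106.0)/(6*0.93170228) = 1.8962
Cpu = (116.6 - 110.25)/(3*0.93170228) = 2.2718
Cpl = (110.25 - 106.0)/(3*0.93170228) = 1.5205
Cpk = min(Cpu, Cpl) = 1.5205

1.5205


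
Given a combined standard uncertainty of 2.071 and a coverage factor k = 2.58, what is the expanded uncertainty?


U = k * uc
U = 2.58 * 2.071
U = 5.3432

5.3432


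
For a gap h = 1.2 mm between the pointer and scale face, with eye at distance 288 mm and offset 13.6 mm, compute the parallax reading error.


error = h * offset / d
= 1.2 * 13.6 / 288
= 0.0567

0.0567


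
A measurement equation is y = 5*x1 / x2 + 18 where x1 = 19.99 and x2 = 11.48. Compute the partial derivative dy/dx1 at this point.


y = 5*x1 / x2 + 18
dy/dx1 = 5/x2
Evaluate at x2 = 11.48: c1 = 5 / 11.48
c1 = 0.4355

0.4355


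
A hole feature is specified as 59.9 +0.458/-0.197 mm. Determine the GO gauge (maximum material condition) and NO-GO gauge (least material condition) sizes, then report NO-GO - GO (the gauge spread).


GO = nominal - lower_tol (smallest hole = maximum material condition)
GO = 59.9 - 0.197 = 59.703
NO-GO = nominal + upper_tol (largest hole = least material condition)
NO-GO = 59.9 + 0.458 = 60.358
spread = NO-GO - GO = 60.358 - 59.703 = 0.6550

0.6550


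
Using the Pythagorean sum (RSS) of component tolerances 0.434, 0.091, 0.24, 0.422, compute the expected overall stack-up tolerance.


RSS = sqrt(0.434^2 + 0.091^2 + 0.24^2 + 0.422^2)
= sqrt(0.432321)
= 0.6575

0.6575


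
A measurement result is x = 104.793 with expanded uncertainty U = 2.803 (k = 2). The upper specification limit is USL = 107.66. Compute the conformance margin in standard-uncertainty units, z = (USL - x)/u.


u = U / k = 2.803 / 2 = 1.4015
margin = |USL - x| = |107.66 - 104.793| = 2.867
z = margin / u = 2.867 / 1.4015
z = 2.0457

2.0457


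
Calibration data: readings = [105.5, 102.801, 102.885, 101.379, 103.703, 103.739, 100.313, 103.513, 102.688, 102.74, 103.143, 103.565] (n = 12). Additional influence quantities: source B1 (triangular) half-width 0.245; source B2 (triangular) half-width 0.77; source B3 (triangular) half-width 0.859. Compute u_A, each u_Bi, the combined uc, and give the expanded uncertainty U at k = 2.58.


mean = (105.5 + 102.801 + 102.885 + 101.379 + 103.703 + 103.739 + 100.313 + 103.513 + 102.688 + 102.74 + 103.143 + 103.565) / 12 = 102.9974167
s = sqrt(sum((x - mean)^2)/(n-1)) = 1.2777278
u_A = s / sqrt(n) = 1.2777278 / sqrt(12) = 0.36884824
u_B1 = 0.245 / sqrt(6) = 0.10002083
u_B2 = 0.77 / sqrt(6) = 0.31435118
u_B3 = 0.859 / sqrt(6) = 0.35068528
uc = sqrt(0.36884824^2 + 0.10002083^2 + 0.31435118^2 + 0.35068528^2) = 0.60650641
U = k * uc = 2.58 * 0.60650641
U = 1.5648

1.5648


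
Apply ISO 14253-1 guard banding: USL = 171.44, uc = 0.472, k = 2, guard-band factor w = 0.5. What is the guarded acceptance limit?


U = k * uc = 2 * 0.472 = 0.944
guard band g = w * U = 0.5 * 0.944 = 0.472
AL = USL - g = 171.44 - 0.472
AL = 170.9680

170.9680


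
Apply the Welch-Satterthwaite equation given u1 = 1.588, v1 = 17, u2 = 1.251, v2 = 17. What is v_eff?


uc = sqrt(u1^2 + u2^2) = sqrt(1.588^2 + 1.251^2) = 2.0215699
v_eff = uc^4 / (u1^4/v1 + u2^4/v2)
= 2.0215699^4 / (1.588^4/17 + 1.251^4/17)
= 16.701484 / 0.51814241
v_eff = 32.2334

32.2334


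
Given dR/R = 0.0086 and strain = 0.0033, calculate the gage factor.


GF = (dR/R) / epsilon
= 0.0086 / 0.0033
= 2.6061

2.6061


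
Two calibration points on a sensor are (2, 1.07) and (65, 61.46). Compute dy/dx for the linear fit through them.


slope = (y2 - y1) / (x2 - x1)
= (61.46 - 1.07) / (65 - 2)
= 60.3900 / 63
= 0.9586

0.9586


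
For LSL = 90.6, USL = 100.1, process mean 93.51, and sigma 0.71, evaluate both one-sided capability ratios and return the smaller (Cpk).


Cpu = (USL - mean) / (3*sigma) = (100.1 - 93.51) / (3*0.71) = 3.0939
Cpl = (mean - LSL) / (3*sigma) = (93.51 - 90.6) / (3*0.71) = 1.3662
Cpk = min(Cpu, Cpl) = 1.3662

1.3662


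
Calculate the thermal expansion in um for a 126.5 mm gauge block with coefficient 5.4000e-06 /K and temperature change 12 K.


dL = L * alpha * dT
= 126.5 * 5.4000e-06 * 12
= 0.0081972 mm
dL_um = 0.0081972 * 1000 = 8.1972 um

8.1972


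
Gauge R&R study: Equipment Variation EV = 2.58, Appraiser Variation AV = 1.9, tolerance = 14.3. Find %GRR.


GRR = sqrt(EV^2 + AV^2) = sqrt(2.58^2 + 1.9^2) = 3.2041223
%GRR = GRR / tol * 100 = 3.2041223 / 14.3 * 100
%GRR = 22.4064

22.4064


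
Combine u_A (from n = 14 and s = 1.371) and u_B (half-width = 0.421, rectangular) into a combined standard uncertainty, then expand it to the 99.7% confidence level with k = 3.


u_A = s / sqrt(n) = 1.371 / sqrt(14) = 0.36641516
u_B = half_width / sqrt(3) = 0.421 / sqrt(3) = 0.24306446
uc = sqrt(u_A^2 + u_B^2) = sqrt(0.36641516^2 + 0.24306446^2) = 0.4397049
U = k * uc = 3 * 0.4397049
U = 1.3191

1.3191


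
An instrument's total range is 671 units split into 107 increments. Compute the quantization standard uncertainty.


resolution = range / divisions
resolution = 671 / 107 = 6.271028
u_res = resolution / (2*sqrt(3))
u_res = 6.271028 / 3.4641016
u_res = 1.8103

1.8103


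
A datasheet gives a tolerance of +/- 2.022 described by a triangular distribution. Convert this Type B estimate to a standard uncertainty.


u_B = half_width / sqrt(6)
u_B = 2.022 / 2.4494897
u_B = 0.8255

0.8255


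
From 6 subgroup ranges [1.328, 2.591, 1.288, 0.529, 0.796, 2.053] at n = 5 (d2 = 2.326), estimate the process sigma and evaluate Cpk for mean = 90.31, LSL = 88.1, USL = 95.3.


R_bar = (1.328 + 2.591 + 1.288 + 0.529 + 0.796 + 2.053) / 6 = 1.4308333
sigma = R_bar / d2 = 1.4308333 / 2.326 = 0.61514759
Cp = (USL - LSL)/(6*sigma) = (95.3 - 88.1)/(6*0.61514759) = 1.9508
Cpu = (95.3 - 90.31)/(3*0.61514759) = 2.7040
Cpl = (90.31 - 88.1)/(3*0.61514759) = 1.1975
Cpk = min(Cpu, Cpl) = 1.1975

1.1975


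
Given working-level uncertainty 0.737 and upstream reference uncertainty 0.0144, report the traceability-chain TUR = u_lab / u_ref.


TUR = u_lab / u_ref
= 0.737 / 0.0144
= 51.1806

51.1806


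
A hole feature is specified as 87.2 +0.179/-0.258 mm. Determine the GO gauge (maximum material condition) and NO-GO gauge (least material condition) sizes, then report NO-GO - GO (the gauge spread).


GO = nominal - lower_tol (smallest hole = maximum material condition)
GO = 87.2 - 0.258 = 86.942
NO-GO = nominal + upper_tol (largest hole = least material condition)
NO-GO = 87.2 + 0.179 = 87.379
spread = NO-GO - GO = 87.379 - 86.942 = 0.4370

0.4370


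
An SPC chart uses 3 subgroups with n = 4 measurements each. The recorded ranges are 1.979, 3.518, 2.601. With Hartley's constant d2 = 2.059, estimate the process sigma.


R_bar = (1.979 + 3.518 + 2.601) / 3
R_bar = 8.098 / 3 = 2.6993333
sigma_hat = R_bar / d2 = 2.6993333 / 2.059 = 1.3110

1.3110


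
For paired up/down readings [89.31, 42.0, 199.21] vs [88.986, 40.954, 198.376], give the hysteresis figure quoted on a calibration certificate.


|89.31 - 88.986| = 0.3240
|42.0 - 40.954| = 1.0460
|199.21 - 198.376| = 0.8340
hysteresis = max(diffs) = 1.0460

1.0460


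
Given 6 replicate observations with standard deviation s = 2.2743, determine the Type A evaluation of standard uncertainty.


u_A = s / sqrt(n)
u_A = 2.2743 / sqrt(6)
u_A = 2.2743 / 2.4494897
u_A = 0.9285

0.9285


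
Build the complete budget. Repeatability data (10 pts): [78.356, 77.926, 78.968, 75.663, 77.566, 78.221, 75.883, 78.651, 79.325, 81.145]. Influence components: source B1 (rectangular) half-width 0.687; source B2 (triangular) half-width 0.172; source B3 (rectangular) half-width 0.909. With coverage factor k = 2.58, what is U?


mean = (78.356 + 77.926 + 78.968 + 75.663 + 77.566 + 78.221 + 75.883 + 78.651 + 79.325 + 81.145) / 10 = 78.1704
s = sqrt(sum((x - mean)^2)/(n-1)) = 1.5996451
u_A = s / sqrt(n) = 1.5996451 / sqrt(10) = 0.5058522
u_B1 = 0.687 / sqrt(3) = 0.39663963
u_B2 = 0.172 / sqrt(6) = 0.070218706
u_B3 = 0.909 / sqrt(3) = 0.52481139
uc = sqrt(0.5058522^2 + 0.39663963^2 + 0.070218706^2 + 0.52481139^2) = 0.83280676
U = k * uc = 2.58 * 0.83280676
U = 2.1486

2.1486


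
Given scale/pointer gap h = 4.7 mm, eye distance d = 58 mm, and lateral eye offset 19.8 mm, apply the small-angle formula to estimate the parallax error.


error = h * offset / d
= 4.7 * 19.8 / 58
= 1.6045

1.6045


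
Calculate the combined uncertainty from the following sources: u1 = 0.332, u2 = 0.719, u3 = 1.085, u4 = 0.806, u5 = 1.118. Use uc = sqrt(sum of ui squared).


uc = sqrt(0.332^2 + 0.719^2 + 1.085^2 + 0.806^2 + 1.118^2)
uc = sqrt(3.70397)
uc = 1.9246

1.9246


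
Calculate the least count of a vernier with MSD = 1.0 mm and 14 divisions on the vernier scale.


LC = MSD / n_div
= 1.0 / 14
= 0.0714

0.0714


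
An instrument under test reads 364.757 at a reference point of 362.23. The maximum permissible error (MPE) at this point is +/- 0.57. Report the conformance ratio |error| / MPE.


e = indication - reference = 364.757 - 362.23 = 2.5270
|e| = 2.5270
ratio = |e| / MPE = 2.5270 / 0.57
ratio = 4.4333

4.4333


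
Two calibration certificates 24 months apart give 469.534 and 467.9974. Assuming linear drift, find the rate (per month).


rate = (v2 - v1) / months
= (467.9974 - 469.534) / 24
= -1.5366 / 24
= -0.0640

-0.0640


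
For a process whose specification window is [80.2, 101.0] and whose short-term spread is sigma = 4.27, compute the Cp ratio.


Cp = (USL - LSL) / (6 * sigma)
= (101.0 - 80.2) / (6 * 4.27)
= 20.8000 / 25.6200
= 0.8119

0.8119


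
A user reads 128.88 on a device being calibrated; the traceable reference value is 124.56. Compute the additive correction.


Correction = standard - reading
= 124.56 - 128.88
= -4.3200

-4.3200


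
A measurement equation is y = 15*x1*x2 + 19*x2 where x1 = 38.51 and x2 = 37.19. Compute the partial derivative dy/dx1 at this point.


y = 15*x1*x2 + 19*x2
dy/dx1 = 15*x2
Evaluate at x2 = 37.19: c1 = 15 * 37.19
c1 = 557.8500

557.8500


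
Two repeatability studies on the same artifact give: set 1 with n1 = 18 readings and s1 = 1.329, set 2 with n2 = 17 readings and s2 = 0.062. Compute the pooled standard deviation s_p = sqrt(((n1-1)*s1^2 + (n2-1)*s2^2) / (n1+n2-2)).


s_p = sqrt(((n1-1)*s1^2 + (n2-1)*s2^2) / (n1+n2-2))
numerator = (18-1)*1.329^2 + (17-1)*0.062^2 = 30.026097 + 0.061504 = 30.087601
denominator = 18 + 17 - 2 = 33
s_p^2 = 30.087601 / 33 = 0.91174548
s_p = sqrt(0.91174548) = 0.9549

0.9549


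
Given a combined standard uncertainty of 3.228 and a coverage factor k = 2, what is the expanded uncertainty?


U = k * uc
U = 2 * 3.228
U = 6.4560

6.4560


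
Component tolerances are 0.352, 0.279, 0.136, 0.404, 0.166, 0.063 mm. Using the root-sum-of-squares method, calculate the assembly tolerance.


RSS = sqrt(0.352^2 + 0.279^2 + 0.136^2 + 0.404^2 + 0.166^2 + 0.063^2)
= sqrt(0.414982)
= 0.6442

0.6442


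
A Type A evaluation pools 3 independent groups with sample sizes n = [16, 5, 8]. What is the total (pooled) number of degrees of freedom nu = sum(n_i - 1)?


nu = sum_i (n_i - 1)
nu = ((16 - 1) + (5 - 1) + (8 - 1))
nu = 15 + 4 + 7
nu = 26

26


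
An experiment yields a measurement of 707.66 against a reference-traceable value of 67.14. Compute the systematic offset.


Systematic error = measured - true
= 707.66 - 67.14
= 640.5200

640.5200


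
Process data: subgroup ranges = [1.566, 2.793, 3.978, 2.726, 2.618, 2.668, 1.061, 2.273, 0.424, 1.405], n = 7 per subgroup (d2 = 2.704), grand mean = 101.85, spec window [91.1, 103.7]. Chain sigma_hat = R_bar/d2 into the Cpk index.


R_bar = (1.566 + 2.793 + 3.978 + 2.726 + 2.618 + 2.668 + 1.061 + 2.273 + 0.424 + 1.405) / 10 = 2.1512
sigma = R_bar / d2 = 2.1512 / 2.704 = 0.79556213
Cp = (USL - LSL)/(6*sigma) = (103.7 - 91.1)/(6*0.79556213) = 2.6396
Cpu = (103.7 - 101.85)/(3*0.79556213) = 0.7751
Cpl = (101.85 - 91.1)/(3*0.79556213) = 4.5042
Cpk = min(Cpu, Cpl) = 0.7751

0.7751


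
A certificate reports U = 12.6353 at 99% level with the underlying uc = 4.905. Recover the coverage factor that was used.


k = U / uc
k = 12.6353 / 4.905
k = 2.576

2.576


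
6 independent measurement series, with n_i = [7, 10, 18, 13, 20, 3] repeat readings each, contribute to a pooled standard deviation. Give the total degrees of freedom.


nu = sum_i (n_i - 1)
nu = ((7 - 1) + (10 - 1) + (18 - 1) + (13 - 1) + (20 - 1) + (3 - 1))
nu = 6 + 9 + 17 + 12 + 19 + 2
nu = 65

65


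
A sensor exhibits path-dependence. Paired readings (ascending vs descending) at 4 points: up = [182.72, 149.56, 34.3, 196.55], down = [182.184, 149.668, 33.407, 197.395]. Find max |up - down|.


|182.72 - 182.184| = 0.5360
|149.56 - 149.668| = 0.1080
|34.3 - 33.407| = 0.8930
|196.55 - 197.395| = 0.8450
hysteresis = max(diffs) = 0.8930

0.8930


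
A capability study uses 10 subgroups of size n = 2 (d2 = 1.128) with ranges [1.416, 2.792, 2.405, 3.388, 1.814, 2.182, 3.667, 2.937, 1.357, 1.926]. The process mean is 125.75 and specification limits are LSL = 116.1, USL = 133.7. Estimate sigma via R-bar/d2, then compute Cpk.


R_bar = (1.416 + 2.792 + 2.405 + 3.388 + 1.814 + 2.182 + 3.667 + 2.937 + 1.357 + 1.926) / 10 = 2.3884
sigma = R_bar / d2 = 2.3884 / 1.128 = 2.1173759
Cp = (USL - LSL)/(6*sigma) = (133.7 - 116.1)/(6*2.1173759) = 1.3854
Cpu = (133.7 - 125.75)/(3*2.1173759) = 1.2515
Cpl = (125.75 - 116.1)/(3*2.1173759) = 1.5192
Cpk = min(Cpu, Cpl) = 1.2515

1.2515


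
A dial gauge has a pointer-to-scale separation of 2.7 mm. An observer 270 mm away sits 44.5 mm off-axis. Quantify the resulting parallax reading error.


error = h * offset / d
= 2.7 * 44.5 / 270
= 0.4450

0.4450


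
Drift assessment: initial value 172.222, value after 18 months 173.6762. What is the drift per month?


rate = (v2 - v1) / months
= (173.6762 - 172.222) / 18
= 1.4542 / 18
= 0.0808

0.0808


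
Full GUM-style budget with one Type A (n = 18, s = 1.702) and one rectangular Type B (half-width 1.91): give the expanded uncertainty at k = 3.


u_A = s / sqrt(n) = 1.702 / sqrt(18) = 0.40116525
u_B = half_width / sqrt(3) = 1.91 / sqrt(3) = 1.102739
uc = sqrt(u_A^2 + u_B^2) = sqrt(0.40116525^2 + 1.102739^2) = 1.1734423
U = k * uc = 3 * 1.1734423
U = 3.5203

3.5203


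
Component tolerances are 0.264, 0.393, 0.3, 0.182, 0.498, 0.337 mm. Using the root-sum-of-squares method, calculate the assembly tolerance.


RSS = sqrt(0.264^2 + 0.393^2 + 0.3^2 + 0.182^2 + 0.498^2 + 0.337^2)
= sqrt(0.708842)
= 0.8419

0.8419


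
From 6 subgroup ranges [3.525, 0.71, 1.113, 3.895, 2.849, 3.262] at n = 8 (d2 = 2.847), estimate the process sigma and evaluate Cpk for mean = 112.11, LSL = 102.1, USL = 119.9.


R_bar = (3.525 + 0.71 + 1.113 + 3.895 + 2.849 + 3.262) / 6 = 2.559
sigma = R_bar / d2 = 2.559 / 2.847 = 0.89884089
Cp = (USL - LSL)/(6*sigma) = (119.9 - 102.1)/(6*0.89884089) = 3.3005
Cpu = (119.9 - 112.11)/(3*0.89884089) = 2.8889
Cpl = (112.11 - 102.1)/(3*0.89884089) = 3.7122
Cpk = min(Cpu, Cpl) = 2.8889

2.8889


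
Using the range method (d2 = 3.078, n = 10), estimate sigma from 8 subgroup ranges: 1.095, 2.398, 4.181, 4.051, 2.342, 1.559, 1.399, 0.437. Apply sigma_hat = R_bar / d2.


R_bar = (1.095 + 2.398 + 4.181 + 4.051 + 2.342 + 1.559 + 1.399 + 0.437) / 8
R_bar = 17.462 / 8 = 2.18275
sigma_hat = R_bar / d2 = 2.18275 / 3.078 = 0.7091

0.7091


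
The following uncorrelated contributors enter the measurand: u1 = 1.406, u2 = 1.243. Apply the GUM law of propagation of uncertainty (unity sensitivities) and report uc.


uc = sqrt(1.406^2 + 1.243^2)
uc = sqrt(3.521885)
uc = 1.8767

1.8767


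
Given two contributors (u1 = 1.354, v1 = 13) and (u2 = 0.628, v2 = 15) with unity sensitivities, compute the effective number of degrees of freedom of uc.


uc = sqrt(u1^2 + u2^2) = sqrt(1.354^2 + 0.628^2) = 1.4925482
v_eff = uc^4 / (u1^4/v1 + u2^4/v2)
= 1.4925482^4 / (1.354^4/13 + 0.628^4/15)
= 4.9626479 / 0.26891137
v_eff = 18.4546

18.4546


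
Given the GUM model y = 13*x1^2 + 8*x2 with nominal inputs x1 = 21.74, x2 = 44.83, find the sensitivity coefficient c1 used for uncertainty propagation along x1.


y = 13*x1^2 + 8*x2
dy/dx1 = 2*13*x1
Evaluate at x1 = 21.74: c1 = 26 * 21.74
c1 = 565.2400

565.2400


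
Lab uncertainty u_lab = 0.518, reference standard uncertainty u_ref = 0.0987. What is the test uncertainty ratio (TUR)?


TUR = u_lab / u_ref
= 0.518 / 0.0987
= 5.2482

5.2482


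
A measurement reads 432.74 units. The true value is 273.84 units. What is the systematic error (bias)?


Systematic error = measured - true
= 432.74 - 273.84
= 158.9000

158.9000


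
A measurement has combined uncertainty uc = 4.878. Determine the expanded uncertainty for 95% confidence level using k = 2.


U = k * uc
U = 2 * 4.878
U = 9.7560

9.7560


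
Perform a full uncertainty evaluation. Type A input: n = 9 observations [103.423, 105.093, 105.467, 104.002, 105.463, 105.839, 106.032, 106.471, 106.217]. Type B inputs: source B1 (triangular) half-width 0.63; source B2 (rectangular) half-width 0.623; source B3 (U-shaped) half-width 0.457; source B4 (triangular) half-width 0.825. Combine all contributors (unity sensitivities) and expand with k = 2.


mean = (103.423 + 105.093 + 105.467 + 104.002 + 105.463 + 105.839 + 106.032 + 106.471 + 106.217) / 9 = 105.3341111
s = sqrt(sum((x - mean)^2)/(n-1)) = 1.0206152
u_A = s / sqrt(n) = 1.0206152 / sqrt(9) = 0.34020507
u_B1 = 0.63 / sqrt(6) = 0.25719642
u_B2 = 0.623 / sqrt(3) = 0.35968922
u_B3 = 0.457 / sqrt(2) = 0.3231478
u_B4 = 0.825 / sqrt(6) = 0.33680484
uc = sqrt(0.34020507^2 + 0.25719642^2 + 0.35968922^2 + 0.3231478^2 + 0.33680484^2) = 0.72741173
U = k * uc = 2 * 0.72741173
U = 1.4548

1.4548


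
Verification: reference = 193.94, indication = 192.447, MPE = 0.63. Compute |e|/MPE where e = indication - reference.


e = indication - reference = 192.447 - 193.94 = -1.4930
|e| = 1.4930
ratio = |e| / MPE = 1.4930 / 0.63
ratio = 2.3698

2.3698


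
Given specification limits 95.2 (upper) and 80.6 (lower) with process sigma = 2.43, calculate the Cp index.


Cp = (USL - LSL) / (6 * sigma)
= (95.2 - 80.6) / (6 * 2.43)
= 14.6000 / 14.5800
= 1.0014

1.0014


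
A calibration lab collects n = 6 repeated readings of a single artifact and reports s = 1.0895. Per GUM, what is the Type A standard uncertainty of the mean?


u_A = s / sqrt(n)
u_A = 1.0895 / sqrt(6)
u_A = 1.0895 / 2.4494897
u_A = 0.4448

0.4448


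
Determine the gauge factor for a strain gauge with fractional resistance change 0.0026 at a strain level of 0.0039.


GF = (dR/R) / epsilon
= 0.0026 / 0.0039
= 0.6667

0.6667


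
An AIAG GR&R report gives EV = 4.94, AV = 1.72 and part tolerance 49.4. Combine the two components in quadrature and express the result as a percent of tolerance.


GRR = sqrt(EV^2 + AV^2) = sqrt(4.94^2 + 1.72^2) = 5.2308699
%GRR = GRR / tol * 100 = 5.2308699 / 49.4 * 100
%GRR = 10.5888

10.5888


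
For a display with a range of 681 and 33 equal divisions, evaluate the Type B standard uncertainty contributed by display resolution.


resolution = range / divisions
resolution = 681 / 33 = 20.636364
u_res = resolution / (2*sqrt(3))
u_res = 20.636364 / 3.4641016
u_res = 5.9572

5.9572


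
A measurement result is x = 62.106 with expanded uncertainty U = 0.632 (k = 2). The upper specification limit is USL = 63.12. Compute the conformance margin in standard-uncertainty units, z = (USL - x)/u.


u = U / k = 0.632 / 2 = 0.316
margin = |USL - x| = |63.12 - 62.106| = 1.014
z = margin / u = 1.014 / 0.316
z = 3.2089

3.2089


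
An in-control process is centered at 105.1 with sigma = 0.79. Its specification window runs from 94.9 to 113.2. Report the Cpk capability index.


Cpu = (USL - mean) / (3*sigma) = (113.2 - 105.1) / (3*0.79) = 3.4177
Cpl = (mean - LSL) / (3*sigma) = (105.1 - 94.9) / (3*0.79) = 4.3038
Cpk = min(Cpu, Cpl) = 3.4177

3.4177


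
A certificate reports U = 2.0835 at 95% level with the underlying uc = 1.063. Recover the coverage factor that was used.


k = U / uc
k = 2.0835 / 1.063
k = 1.96

1.96


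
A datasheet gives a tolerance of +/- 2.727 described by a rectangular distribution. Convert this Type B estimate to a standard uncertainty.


u_B = half_width / sqrt(3)
u_B = 2.727 / 1.7320508
u_B = 1.5744

1.5744


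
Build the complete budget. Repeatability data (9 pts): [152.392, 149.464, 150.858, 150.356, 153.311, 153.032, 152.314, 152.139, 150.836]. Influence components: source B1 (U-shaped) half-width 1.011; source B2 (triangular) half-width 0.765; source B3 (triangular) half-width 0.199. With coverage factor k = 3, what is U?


mean = (152.392 + 149.464 + 150.858 + 150.356 + 153.311 + 153.032 + 152.314 + 152.139 + 150.836) / 9 = 151.6335556
s = sqrt(sum((x - mean)^2)/(n-1)) = 1.3057509
u_A = s / sqrt(n) = 1.3057509 / sqrt(9) = 0.4352503
u_B1 = 1.011 / sqrt(2) = 0.71488496
u_B2 = 0.765 / sqrt(6) = 0.31230994
u_B3 = 0.199 / sqrt(6) = 0.08124141
uc = sqrt(0.4352503^2 + 0.71488496^2 + 0.31230994^2 + 0.08124141^2) = 0.89701783
U = k * uc = 3 * 0.89701783
U = 2.6911

2.6911


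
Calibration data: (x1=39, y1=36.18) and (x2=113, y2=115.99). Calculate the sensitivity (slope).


slope = (y2 - y1) / (x2 - x1)
= (115.99 - 36.18) / (113 - 39)
= 79.8100 / 74
= 1.0785

1.0785


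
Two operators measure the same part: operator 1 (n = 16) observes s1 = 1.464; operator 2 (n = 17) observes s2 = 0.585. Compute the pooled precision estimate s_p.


s_p = sqrt(((n1-1)*s1^2 + (n2-1)*s2^2) / (n1+n2-2))
numerator = (16-1)*1.464^2 + (17-1)*0.585^2 = 32.14944 + 5.4756 = 37.62504
denominator = 16 + 17 - 2 = 31
s_p^2 = 37.62504 / 31 = 1.213711
s_p = sqrt(1.213711) = 1.1017

1.1017


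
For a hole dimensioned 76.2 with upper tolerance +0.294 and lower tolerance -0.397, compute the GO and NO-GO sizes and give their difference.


GO = nominal - lower_tol (smallest hole = maximum material condition)
GO = 76.2 - 0.397 = 75.803
NO-GO = nominal + upper_tol (largest hole = least material condition)
NO-GO = 76.2 + 0.294 = 76.494
spread = NO-GO - GO = 76.494 - 75.803 = 0.6910

0.6910


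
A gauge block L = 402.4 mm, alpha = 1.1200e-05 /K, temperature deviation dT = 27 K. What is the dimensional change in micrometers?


dL = L * alpha * dT
= 402.4 * 1.1200e-05 * 27
= 0.1216858 mm
dL_um = 0.1216858 * 1000 = 121.6858 um

121.6858


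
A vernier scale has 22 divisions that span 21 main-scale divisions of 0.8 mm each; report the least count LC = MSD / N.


LC = MSD / n_div
= 0.8 / 22
= 0.0364

0.0364


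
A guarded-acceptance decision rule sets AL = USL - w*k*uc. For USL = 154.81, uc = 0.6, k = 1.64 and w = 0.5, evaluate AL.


U = k * uc = 1.64 * 0.6 = 0.984
guard band g = w * U = 0.5 * 0.984 = 0.492
AL = USL - g = 154.81 - 0.492
AL = 154.3180

154.3180


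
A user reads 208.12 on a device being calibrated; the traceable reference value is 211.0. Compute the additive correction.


Correction = standard - reading
= 211.0 - 208.12
= 2.8800

2.8800


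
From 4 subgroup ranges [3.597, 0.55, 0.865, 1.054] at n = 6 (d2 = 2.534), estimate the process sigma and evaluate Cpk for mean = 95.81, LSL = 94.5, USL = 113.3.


R_bar = (3.597 + 0.55 + 0.865 + 1.054) / 4 = 1.5165
sigma = R_bar / d2 = 1.5165 / 2.534 = 0.59846093
Cp = (USL - LSL)/(6*sigma) = (113.3 - 94.5)/(6*0.59846093) = 5.2357
Cpu = (113.3 - 95.81)/(3*0.59846093) = 9.7417
Cpl = (95.81 - 94.5)/(3*0.59846093) = 0.7296
Cpk = min(Cpu, Cpl) = 0.7296

0.7296


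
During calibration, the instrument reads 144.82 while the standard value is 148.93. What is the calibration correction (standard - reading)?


Correction = standard - reading
= 148.93 - 144.82
= 4.1100

4.1100


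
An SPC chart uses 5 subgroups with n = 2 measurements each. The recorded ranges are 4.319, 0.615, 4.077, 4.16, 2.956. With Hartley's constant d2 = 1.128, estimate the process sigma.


R_bar = (4.319 + 0.615 + 4.077 + 4.16 + 2.956) / 5
R_bar = 16.127 / 5 = 3.2254
sigma_hat = R_bar / d2 = 3.2254 / 1.128 = 2.8594

2.8594


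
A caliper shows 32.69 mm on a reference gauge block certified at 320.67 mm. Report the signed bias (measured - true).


Systematic error = measured - true
= 32.69 - 320.67
= -287.9800

-287.9800


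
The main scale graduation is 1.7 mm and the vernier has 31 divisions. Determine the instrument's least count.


LC = MSD / n_div
= 1.7 / 31
= 0.0548

0.0548


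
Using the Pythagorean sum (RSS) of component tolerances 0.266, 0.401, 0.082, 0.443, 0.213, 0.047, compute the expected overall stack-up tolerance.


RSS = sqrt(0.266^2 + 0.401^2 + 0.082^2 + 0.443^2 + 0.213^2 + 0.047^2)
= sqrt(0.482108)
= 0.6943

0.6943


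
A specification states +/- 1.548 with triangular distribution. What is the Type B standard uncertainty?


u_B = half_width / sqrt(6)
u_B = 1.548 / 2.4494897
u_B = 0.6320

0.6320


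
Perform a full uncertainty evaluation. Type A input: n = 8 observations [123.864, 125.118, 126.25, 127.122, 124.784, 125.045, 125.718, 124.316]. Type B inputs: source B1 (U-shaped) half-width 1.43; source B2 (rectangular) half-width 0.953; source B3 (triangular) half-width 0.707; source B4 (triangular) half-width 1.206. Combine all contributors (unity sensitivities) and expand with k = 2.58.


mean = (123.864 + 125.118 + 126.25 + 127.122 + 124.784 + 125.045 + 125.718 + 124.316) / 8 = 125.277125
s = sqrt(sum((x - mean)^2)/(n-1)) = 1.0547497
u_A = s / sqrt(n) = 1.0547497 / sqrt(8) = 0.37291033
u_B1 = 1.43 / sqrt(2) = 1.0111627
u_B2 = 0.953 / sqrt(3) = 0.55021481
u_B3 = 0.707 / sqrt(6) = 0.28863154
u_B4 = 1.206 / sqrt(6) = 0.49234744
uc = sqrt(0.37291033^2 + 1.0111627^2 + 0.55021481^2 + 0.28863154^2 + 0.49234744^2) = 1.3378948
U = k * uc = 2.58 * 1.3378948
U = 3.4518

3.4518


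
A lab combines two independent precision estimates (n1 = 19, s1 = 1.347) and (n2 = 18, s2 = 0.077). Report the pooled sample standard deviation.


s_p = sqrt(((n1-1)*s1^2 + (n2-1)*s2^2) / (n1+n2-2))
numerator = (19-1)*1.347^2 + (18-1)*0.077^2 = 32.659362 + 0.100793 = 32.760155
denominator = 19 + 18 - 2 = 35
s_p^2 = 32.760155 / 35 = 0.93600443
s_p = sqrt(0.93600443) = 0.9675

0.9675


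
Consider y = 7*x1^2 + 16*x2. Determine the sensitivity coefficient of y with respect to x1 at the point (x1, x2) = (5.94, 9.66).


y = 7*x1^2 + 16*x2
dy/dx1 = 2*7*x1
Evaluate at x1 = 5.94: c1 = 14 * 5.94
c1 = 83.1600

83.1600


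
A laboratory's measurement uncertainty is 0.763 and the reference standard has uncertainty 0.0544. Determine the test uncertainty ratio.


TUR = u_lab / u_ref
= 0.763 / 0.0544
= 14.0257

14.0257


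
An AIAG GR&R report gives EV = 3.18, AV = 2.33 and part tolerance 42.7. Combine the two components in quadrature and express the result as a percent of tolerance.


GRR = sqrt(EV^2 + AV^2) = sqrt(3.18^2 + 2.33^2) = 3.9422456
%GRR = GRR / tol * 100 = 3.9422456 / 42.7 * 100
%GRR = 9.2324

9.2324


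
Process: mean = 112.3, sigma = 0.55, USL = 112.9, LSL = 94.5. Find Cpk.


Cpu = (USL - mean) / (3*sigma) = (112.9 - 112.3) / (3*0.55) = 0.3636
Cpl = (mean - LSL) / (3*sigma) = (112.3 - 94.5) / (3*0.55) = 10.7879
Cpk = min(Cpu, Cpl) = 0.3636

0.3636


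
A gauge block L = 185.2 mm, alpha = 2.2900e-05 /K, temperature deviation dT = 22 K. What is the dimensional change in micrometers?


dL = L * alpha * dT
= 185.2 * 2.2900e-05 * 22
= 0.0933038 mm
dL_um = 0.0933038 * 1000 = 93.3038 um

93.3038


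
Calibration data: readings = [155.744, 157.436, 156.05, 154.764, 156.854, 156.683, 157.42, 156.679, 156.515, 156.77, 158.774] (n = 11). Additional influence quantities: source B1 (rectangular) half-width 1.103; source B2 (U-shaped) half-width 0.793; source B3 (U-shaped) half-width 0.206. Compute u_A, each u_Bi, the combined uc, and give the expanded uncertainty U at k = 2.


mean = (155.744 + 157.436 + 156.05 + 154.764 + 156.854 + 156.683 + 157.42 + 156.679 + 156.515 + 156.77 + 158.774) / 11 = 156.699
s = sqrt(sum((x - mean)^2)/(n-1)) = 1.0251665
u_A = s / sqrt(n) = 1.0251665 / sqrt(11) = 0.30909933
u_B1 = 1.103 / sqrt(3) = 0.63681735
u_B2 = 0.793 / sqrt(2) = 0.56073568
u_B3 = 0.206 / sqrt(2) = 0.145664
uc = sqrt(0.30909933^2 + 0.63681735^2 + 0.56073568^2 + 0.145664^2) = 0.91472468
U = k * uc = 2 * 0.91472468
U = 1.8294

1.8294


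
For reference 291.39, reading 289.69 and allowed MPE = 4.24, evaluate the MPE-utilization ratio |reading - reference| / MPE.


e = indication - reference = 289.69 - 291.39 = -1.7000
|e| = 1.7000
ratio = |e| / MPE = 1.7000 / 4.24
ratio = 0.4009

0.4009
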